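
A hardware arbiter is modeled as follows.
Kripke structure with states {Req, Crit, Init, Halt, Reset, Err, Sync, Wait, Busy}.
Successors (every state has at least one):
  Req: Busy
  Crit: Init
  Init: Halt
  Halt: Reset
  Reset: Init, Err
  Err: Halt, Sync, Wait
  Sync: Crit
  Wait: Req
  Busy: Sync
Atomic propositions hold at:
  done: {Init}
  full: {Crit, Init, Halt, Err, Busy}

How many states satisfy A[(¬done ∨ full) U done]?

6

Sat(¬done) = {Req, Crit, Halt, Reset, Err, Sync, Wait, Busy}
Sat(¬done ∨ full) = {Req, Crit, Init, Halt, Reset, Err, Sync, Wait, Busy}
A[(¬done ∨ full) U done]: least fixpoint, start Z0 = Sat(done) = {Init}, add states in Sat(¬done ∨ full) with every successor in Z. Z1 = {Crit, Init}; Z2 = {Crit, Init, Sync}; Z3 = {Crit, Init, Sync, Busy}; Z4 = {Req, Crit, Init, Sync, Busy}; Z5 = {Req, Crit, Init, Sync, Wait, Busy}; fixed.
Sat(A[(¬done ∨ full) U done]) = {Req, Crit, Init, Sync, Wait, Busy}
|Sat(A[(¬done ∨ full) U done])| = |{Req, Crit, Init, Sync, Wait, Busy}| = 6.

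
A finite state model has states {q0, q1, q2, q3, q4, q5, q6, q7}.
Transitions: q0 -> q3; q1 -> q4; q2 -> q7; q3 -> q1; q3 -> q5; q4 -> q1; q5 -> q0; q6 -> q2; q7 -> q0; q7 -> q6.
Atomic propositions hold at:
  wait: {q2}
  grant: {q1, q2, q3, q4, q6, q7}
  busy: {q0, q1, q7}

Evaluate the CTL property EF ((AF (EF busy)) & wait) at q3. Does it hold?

EF busy: least fixpoint, start Z0 = {q0, q1, q7}, add states with some successor in Z. Z1 = {q0, q1, q2, q3, q4, q5, q7}; Z2 = {q0, q1, q2, q3, q4, q5, q6, q7}; fixed.
Sat(EF busy) = {q0, q1, q2, q3, q4, q5, q6, q7}
AF (EF busy): least fixpoint, start Z0 = {q0, q1, q2, q3, q4, q5, q6, q7}, add states with every successor in Z. Already a fixed point.
Sat(AF (EF busy)) = {q0, q1, q2, q3, q4, q5, q6, q7}
Sat((AF (EF busy)) & wait) = {q2}
EF ((AF (EF busy)) & wait): least fixpoint, start Z0 = {q2}, add states with some successor in Z. Z1 = {q2, q6}; Z2 = {q2, q6, q7}; fixed.
Sat(EF ((AF (EF busy)) & wait)) = {q2, q6, q7}
q3 ∉ Sat(EF ((AF (EF busy)) & wait)) = {q2, q6, q7}, so the formula does not hold at q3.

No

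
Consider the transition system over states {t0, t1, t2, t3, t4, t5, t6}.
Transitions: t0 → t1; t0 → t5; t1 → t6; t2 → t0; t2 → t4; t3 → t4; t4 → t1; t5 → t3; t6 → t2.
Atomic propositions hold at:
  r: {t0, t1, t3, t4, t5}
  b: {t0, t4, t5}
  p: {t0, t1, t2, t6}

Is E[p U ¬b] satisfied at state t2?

Yes

Sat(¬b) = {t1, t2, t3, t6}
E[p U ¬b]: least fixpoint, start Z0 = Sat(¬b) = {t1, t2, t3, t6}, add states in Sat(p) with some successor in Z. Z1 = {t0, t1, t2, t3, t6}; fixed.
Sat(E[p U ¬b]) = {t0, t1, t2, t3, t6}
t2 ∈ Sat(E[p U ¬b]) = {t0, t1, t2, t3, t6}, so the formula holds at t2.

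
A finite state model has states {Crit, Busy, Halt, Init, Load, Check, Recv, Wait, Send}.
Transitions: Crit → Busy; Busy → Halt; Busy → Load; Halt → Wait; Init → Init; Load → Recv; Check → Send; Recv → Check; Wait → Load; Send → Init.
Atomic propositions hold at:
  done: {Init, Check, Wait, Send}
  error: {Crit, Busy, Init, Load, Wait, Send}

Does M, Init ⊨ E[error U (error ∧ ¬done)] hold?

No

Sat(¬done) = {Crit, Busy, Halt, Load, Recv}
Sat(error ∧ ¬done) = {Crit, Busy, Load}
E[error U (error ∧ ¬done)]: least fixpoint, start Z0 = Sat((error ∧ ¬done)) = {Crit, Busy, Load}, add states in Sat(error) with some successor in Z. Z1 = {Crit, Busy, Load, Wait}; fixed.
Sat(E[error U (error ∧ ¬done)]) = {Crit, Busy, Load, Wait}
Init ∉ Sat(E[error U (error ∧ ¬done)]) = {Crit, Busy, Load, Wait}, so the formula does not hold at Init.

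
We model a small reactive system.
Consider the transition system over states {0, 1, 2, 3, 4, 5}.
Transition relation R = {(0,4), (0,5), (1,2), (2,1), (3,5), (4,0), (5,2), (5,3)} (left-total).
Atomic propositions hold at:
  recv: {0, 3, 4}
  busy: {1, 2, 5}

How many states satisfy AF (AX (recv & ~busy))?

Sat(~busy) = {0, 3, 4}
Sat(recv & ~busy) = {0, 3, 4}
Sat(AX (recv & ~busy)) = {s : every successor in {0, 3, 4}} = {4}
AF (AX (recv & ~busy)): least fixpoint, start Z0 = {4}, add states with every successor in Z. Already a fixed point.
Sat(AF (AX (recv & ~busy))) = {4}
|Sat(AF (AX (recv & ~busy)))| = |{4}| = 1.

1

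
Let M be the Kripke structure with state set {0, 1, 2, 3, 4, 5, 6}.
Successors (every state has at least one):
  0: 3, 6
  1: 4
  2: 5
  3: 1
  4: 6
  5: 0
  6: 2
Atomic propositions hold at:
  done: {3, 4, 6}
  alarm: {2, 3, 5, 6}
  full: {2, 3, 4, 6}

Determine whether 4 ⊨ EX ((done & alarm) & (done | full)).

Yes

Sat(done & alarm) = {3, 6}
Sat(done | full) = {2, 3, 4, 6}
Sat((done & alarm) & (done | full)) = {3, 6}
Sat(EX ((done & alarm) & (done | full))) = {s : some successor in {3, 6}} = {0, 4}
4 ∈ Sat(EX ((done & alarm) & (done | full))) = {0, 4}, so the formula holds at 4.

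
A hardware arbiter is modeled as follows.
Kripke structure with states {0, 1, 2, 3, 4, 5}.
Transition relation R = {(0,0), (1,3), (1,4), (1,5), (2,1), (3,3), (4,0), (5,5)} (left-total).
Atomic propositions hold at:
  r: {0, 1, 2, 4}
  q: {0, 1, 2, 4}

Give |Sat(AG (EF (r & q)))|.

Sat(r & q) = {0, 1, 2, 4}
EF (r & q): least fixpoint, start Z0 = {0, 1, 2, 4}, add states with some successor in Z. Already a fixed point.
Sat(EF (r & q)) = {0, 1, 2, 4}
AG (EF (r & q)): greatest fixpoint, start Z0 = {0, 1, 2, 4}, keep only states in Sat with every successor in Z. Z1 = {0, 2, 4}; Z2 = {0, 4}; fixed.
Sat(AG (EF (r & q))) = {0, 4}
|Sat(AG (EF (r & q)))| = |{0, 4}| = 2.

2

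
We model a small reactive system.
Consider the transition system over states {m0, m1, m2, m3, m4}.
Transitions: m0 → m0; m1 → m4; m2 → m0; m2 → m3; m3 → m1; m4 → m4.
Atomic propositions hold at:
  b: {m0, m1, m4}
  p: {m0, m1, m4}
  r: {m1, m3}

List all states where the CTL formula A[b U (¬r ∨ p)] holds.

{m0, m1, m2, m4}

Sat(¬r) = {m0, m2, m4}
Sat(¬r ∨ p) = {m0, m1, m2, m4}
A[b U (¬r ∨ p)]: least fixpoint, start Z0 = Sat((¬r ∨ p)) = {m0, m1, m2, m4}, add states in Sat(b) with every successor in Z. Already a fixed point.
Sat(A[b U (¬r ∨ p)]) = {m0, m1, m2, m4}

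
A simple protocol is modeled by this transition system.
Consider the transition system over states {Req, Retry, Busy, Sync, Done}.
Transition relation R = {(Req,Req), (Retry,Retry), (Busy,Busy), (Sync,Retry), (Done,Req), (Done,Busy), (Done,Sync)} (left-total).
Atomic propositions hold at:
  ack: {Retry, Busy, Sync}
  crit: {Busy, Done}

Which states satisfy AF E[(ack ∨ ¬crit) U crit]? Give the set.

Sat(¬crit) = {Req, Retry, Sync}
Sat(ack ∨ ¬crit) = {Req, Retry, Busy, Sync}
E[(ack ∨ ¬crit) U crit]: least fixpoint, start Z0 = Sat(crit) = {Busy, Done}, add states in Sat(ack ∨ ¬crit) with some successor in Z. Already a fixed point.
Sat(E[(ack ∨ ¬crit) U crit]) = {Busy, Done}
AF E[(ack ∨ ¬crit) U crit]: least fixpoint, start Z0 = {Busy, Done}, add states with every successor in Z. Already a fixed point.
Sat(AF E[(ack ∨ ¬crit) U crit]) = {Busy, Done}

{Busy, Done}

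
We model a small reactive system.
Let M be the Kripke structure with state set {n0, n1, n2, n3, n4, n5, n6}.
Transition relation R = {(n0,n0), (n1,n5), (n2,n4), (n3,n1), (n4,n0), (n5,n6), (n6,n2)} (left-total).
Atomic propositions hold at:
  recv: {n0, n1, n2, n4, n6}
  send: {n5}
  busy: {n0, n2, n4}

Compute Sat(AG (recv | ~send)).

Sat(~send) = {n0, n1, n2, n3, n4, n6}
Sat(recv | ~send) = {n0, n1, n2, n3, n4, n6}
AG (recv | ~send): greatest fixpoint, start Z0 = {n0, n1, n2, n3, n4, n6}, keep only states in Sat with every successor in Z. Z1 = {n0, n2, n3, n4, n6}; Z2 = {n0, n2, n4, n6}; fixed.
Sat(AG (recv | ~send)) = {n0, n2, n4, n6}

{n0, n2, n4, n6}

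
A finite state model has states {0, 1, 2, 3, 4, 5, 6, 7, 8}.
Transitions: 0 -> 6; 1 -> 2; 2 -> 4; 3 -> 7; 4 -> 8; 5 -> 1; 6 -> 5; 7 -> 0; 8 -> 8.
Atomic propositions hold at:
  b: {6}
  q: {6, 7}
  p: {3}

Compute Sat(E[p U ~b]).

Sat(~b) = {0, 1, 2, 3, 4, 5, 7, 8}
E[p U ~b]: least fixpoint, start Z0 = Sat(~b) = {0, 1, 2, 3, 4, 5, 7, 8}, add states in Sat(p) with some successor in Z. Already a fixed point.
Sat(E[p U ~b]) = {0, 1, 2, 3, 4, 5, 7, 8}

{0, 1, 2, 3, 4, 5, 7, 8}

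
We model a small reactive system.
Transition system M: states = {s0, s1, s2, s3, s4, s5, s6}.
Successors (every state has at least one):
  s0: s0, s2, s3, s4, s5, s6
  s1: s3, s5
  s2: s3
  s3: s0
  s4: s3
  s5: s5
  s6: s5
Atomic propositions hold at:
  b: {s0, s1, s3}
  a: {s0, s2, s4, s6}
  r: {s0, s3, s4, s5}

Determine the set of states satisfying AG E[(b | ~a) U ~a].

Sat(~a) = {s1, s3, s5}
Sat(b | ~a) = {s0, s1, s3, s5}
E[(b | ~a) U ~a]: least fixpoint, start Z0 = Sat(~a) = {s1, s3, s5}, add states in Sat(b | ~a) with some successor in Z. Z1 = {s0, s1, s3, s5}; fixed.
Sat(E[(b | ~a) U ~a]) = {s0, s1, s3, s5}
AG E[(b | ~a) U ~a]: greatest fixpoint, start Z0 = {s0, s1, s3, s5}, keep only states in Sat with every successor in Z. Z1 = {s1, s3, s5}; Z2 = {s1, s5}; Z3 = {s5}; fixed.
Sat(AG E[(b | ~a) U ~a]) = {s5}

{s5}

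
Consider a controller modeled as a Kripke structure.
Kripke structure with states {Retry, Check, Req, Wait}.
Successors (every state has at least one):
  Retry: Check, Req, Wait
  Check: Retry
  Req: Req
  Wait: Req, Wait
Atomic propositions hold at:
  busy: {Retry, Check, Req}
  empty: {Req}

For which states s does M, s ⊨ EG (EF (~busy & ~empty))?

{Retry, Check, Wait}

Sat(~busy) = {Wait}
Sat(~empty) = {Retry, Check, Wait}
Sat(~busy & ~empty) = {Wait}
EF (~busy & ~empty): least fixpoint, start Z0 = {Wait}, add states with some successor in Z. Z1 = {Retry, Wait}; Z2 = {Retry, Check, Wait}; fixed.
Sat(EF (~busy & ~empty)) = {Retry, Check, Wait}
EG (EF (~busy & ~empty)): greatest fixpoint, start Z0 = {Retry, Check, Wait}, keep only states in Sat with some successor in Z. Already a fixed point.
Sat(EG (EF (~busy & ~empty))) = {Retry, Check, Wait}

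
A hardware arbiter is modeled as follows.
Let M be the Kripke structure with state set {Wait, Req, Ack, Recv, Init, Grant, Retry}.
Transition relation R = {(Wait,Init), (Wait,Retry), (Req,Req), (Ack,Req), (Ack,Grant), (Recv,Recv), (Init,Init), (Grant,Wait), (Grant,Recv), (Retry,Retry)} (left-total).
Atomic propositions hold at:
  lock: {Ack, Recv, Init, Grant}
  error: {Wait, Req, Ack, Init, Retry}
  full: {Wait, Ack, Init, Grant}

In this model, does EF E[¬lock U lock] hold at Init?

Sat(¬lock) = {Wait, Req, Retry}
E[¬lock U lock]: least fixpoint, start Z0 = Sat(lock) = {Ack, Recv, Init, Grant}, add states in Sat(¬lock) with some successor in Z. Z1 = {Wait, Ack, Recv, Init, Grant}; fixed.
Sat(E[¬lock U lock]) = {Wait, Ack, Recv, Init, Grant}
EF E[¬lock U lock]: least fixpoint, start Z0 = {Wait, Ack, Recv, Init, Grant}, add states with some successor in Z. Already a fixed point.
Sat(EF E[¬lock U lock]) = {Wait, Ack, Recv, Init, Grant}
Init ∈ Sat(EF E[¬lock U lock]) = {Wait, Ack, Recv, Init, Grant}, so the formula holds at Init.

Yes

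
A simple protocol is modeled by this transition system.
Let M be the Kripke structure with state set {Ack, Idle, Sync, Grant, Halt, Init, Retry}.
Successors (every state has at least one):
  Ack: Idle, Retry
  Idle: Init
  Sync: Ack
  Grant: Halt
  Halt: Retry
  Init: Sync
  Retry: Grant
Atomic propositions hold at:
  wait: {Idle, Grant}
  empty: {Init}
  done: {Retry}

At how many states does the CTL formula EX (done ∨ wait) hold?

Sat(done ∨ wait) = {Idle, Grant, Retry}
Sat(EX (done ∨ wait)) = {s : some successor in {Idle, Grant, Retry}} = {Ack, Halt, Retry}
|Sat(EX (done ∨ wait))| = |{Ack, Halt, Retry}| = 3.

3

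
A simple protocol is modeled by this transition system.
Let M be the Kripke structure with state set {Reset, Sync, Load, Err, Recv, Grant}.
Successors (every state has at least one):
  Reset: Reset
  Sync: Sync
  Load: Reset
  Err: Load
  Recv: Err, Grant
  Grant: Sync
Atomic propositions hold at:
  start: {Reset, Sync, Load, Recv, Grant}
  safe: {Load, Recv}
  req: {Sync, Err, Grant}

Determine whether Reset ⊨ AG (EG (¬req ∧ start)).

Sat(¬req) = {Reset, Load, Recv}
Sat(¬req ∧ start) = {Reset, Load, Recv}
EG (¬req ∧ start): greatest fixpoint, start Z0 = {Reset, Load, Recv}, keep only states in Sat with some successor in Z. Z1 = {Reset, Load}; fixed.
Sat(EG (¬req ∧ start)) = {Reset, Load}
AG (EG (¬req ∧ start)): greatest fixpoint, start Z0 = {Reset, Load}, keep only states in Sat with every successor in Z. Already a fixed point.
Sat(AG (EG (¬req ∧ start))) = {Reset, Load}
Reset ∈ Sat(AG (EG (¬req ∧ start))) = {Reset, Load}, so the formula holds at Reset.

Yes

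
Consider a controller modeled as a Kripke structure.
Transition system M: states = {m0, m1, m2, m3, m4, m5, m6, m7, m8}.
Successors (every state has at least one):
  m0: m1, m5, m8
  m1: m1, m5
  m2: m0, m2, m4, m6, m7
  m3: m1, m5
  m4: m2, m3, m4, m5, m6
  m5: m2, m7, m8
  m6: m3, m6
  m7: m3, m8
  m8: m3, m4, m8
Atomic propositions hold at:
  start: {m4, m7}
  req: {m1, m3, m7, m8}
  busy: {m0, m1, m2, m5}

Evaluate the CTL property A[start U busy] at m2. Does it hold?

Yes

A[start U busy]: least fixpoint, start Z0 = Sat(busy) = {m0, m1, m2, m5}, add states in Sat(start) with every successor in Z. Already a fixed point.
Sat(A[start U busy]) = {m0, m1, m2, m5}
m2 ∈ Sat(A[start U busy]) = {m0, m1, m2, m5}, so the formula holds at m2.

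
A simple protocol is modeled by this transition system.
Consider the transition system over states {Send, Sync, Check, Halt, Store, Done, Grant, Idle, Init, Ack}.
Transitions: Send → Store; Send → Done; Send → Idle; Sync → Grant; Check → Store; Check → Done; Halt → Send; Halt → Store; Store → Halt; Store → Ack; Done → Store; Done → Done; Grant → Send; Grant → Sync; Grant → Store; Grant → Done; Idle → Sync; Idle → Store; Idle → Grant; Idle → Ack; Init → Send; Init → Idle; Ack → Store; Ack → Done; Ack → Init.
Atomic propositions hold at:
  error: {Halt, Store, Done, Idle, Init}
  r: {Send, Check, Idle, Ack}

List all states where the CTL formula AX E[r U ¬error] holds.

{Sync, Init}

Sat(¬error) = {Send, Sync, Check, Grant, Ack}
E[r U ¬error]: least fixpoint, start Z0 = Sat(¬error) = {Send, Sync, Check, Grant, Ack}, add states in Sat(r) with some successor in Z. Z1 = {Send, Sync, Check, Grant, Idle, Ack}; fixed.
Sat(E[r U ¬error]) = {Send, Sync, Check, Grant, Idle, Ack}
Sat(AX E[r U ¬error]) = {s : every successor in {Send, Sync, Check, Grant, Idle, Ack}} = {Sync, Init}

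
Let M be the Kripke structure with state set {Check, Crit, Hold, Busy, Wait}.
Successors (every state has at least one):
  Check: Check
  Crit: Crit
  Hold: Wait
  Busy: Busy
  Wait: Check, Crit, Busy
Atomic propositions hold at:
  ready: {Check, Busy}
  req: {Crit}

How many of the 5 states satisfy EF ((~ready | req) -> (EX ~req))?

4

Sat(~ready) = {Crit, Hold, Wait}
Sat(~ready | req) = {Crit, Hold, Wait}
Sat(~req) = {Check, Hold, Busy, Wait}
Sat(EX ~req) = {s : some successor in {Check, Hold, Busy, Wait}} = {Check, Hold, Busy, Wait}
Sat((~ready | req) -> (EX ~req)) = {Check, Hold, Busy, Wait}
EF ((~ready | req) -> (EX ~req)): least fixpoint, start Z0 = {Check, Hold, Busy, Wait}, add states with some successor in Z. Already a fixed point.
Sat(EF ((~ready | req) -> (EX ~req))) = {Check, Hold, Busy, Wait}
|Sat(EF ((~ready | req) -> (EX ~req)))| = |{Check, Hold, Busy, Wait}| = 4.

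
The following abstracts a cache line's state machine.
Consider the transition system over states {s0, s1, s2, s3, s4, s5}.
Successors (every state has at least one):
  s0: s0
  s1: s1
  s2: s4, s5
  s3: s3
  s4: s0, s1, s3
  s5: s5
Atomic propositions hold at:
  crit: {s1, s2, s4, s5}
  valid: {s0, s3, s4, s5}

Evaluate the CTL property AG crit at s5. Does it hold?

Yes

AG crit: greatest fixpoint, start Z0 = {s1, s2, s4, s5}, keep only states in Sat with every successor in Z. Z1 = {s1, s2, s5}; Z2 = {s1, s5}; fixed.
Sat(AG crit) = {s1, s5}
s5 ∈ Sat(AG crit) = {s1, s5}, so the formula holds at s5.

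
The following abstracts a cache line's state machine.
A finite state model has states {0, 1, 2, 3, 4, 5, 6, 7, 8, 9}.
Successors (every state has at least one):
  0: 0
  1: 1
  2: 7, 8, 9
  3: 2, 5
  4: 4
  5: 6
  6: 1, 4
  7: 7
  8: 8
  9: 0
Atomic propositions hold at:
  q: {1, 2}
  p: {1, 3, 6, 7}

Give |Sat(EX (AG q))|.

AG q: greatest fixpoint, start Z0 = {1, 2}, keep only states in Sat with every successor in Z. Z1 = {1}; fixed.
Sat(AG q) = {1}
Sat(EX (AG q)) = {s : some successor in {1}} = {1, 6}
|Sat(EX (AG q))| = |{1, 6}| = 2.

2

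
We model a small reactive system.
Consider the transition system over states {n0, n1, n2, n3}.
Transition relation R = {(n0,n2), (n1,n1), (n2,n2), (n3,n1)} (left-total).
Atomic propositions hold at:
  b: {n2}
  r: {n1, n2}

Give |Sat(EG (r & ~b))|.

1

Sat(~b) = {n0, n1, n3}
Sat(r & ~b) = {n1}
EG (r & ~b): greatest fixpoint, start Z0 = {n1}, keep only states in Sat with some successor in Z. Already a fixed point.
Sat(EG (r & ~b)) = {n1}
|Sat(EG (r & ~b))| = |{n1}| = 1.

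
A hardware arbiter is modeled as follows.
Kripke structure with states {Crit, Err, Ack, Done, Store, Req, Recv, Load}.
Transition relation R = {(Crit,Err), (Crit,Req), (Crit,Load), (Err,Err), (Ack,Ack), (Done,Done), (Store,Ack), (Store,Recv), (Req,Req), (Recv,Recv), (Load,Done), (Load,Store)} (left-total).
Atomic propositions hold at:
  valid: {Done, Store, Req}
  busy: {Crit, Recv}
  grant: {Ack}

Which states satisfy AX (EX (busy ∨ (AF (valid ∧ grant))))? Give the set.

{Recv}

Sat(valid ∧ grant) = ∅
AF (valid ∧ grant): least fixpoint, start Z0 = ∅, add states with every successor in Z. Already a fixed point.
Sat(AF (valid ∧ grant)) = ∅
Sat(busy ∨ (AF (valid ∧ grant))) = {Crit, Recv}
Sat(EX (busy ∨ (AF (valid ∧ grant)))) = {s : some successor in {Crit, Recv}} = {Store, Recv}
Sat(AX (EX (busy ∨ (AF (valid ∧ grant))))) = {s : every successor in {Store, Recv}} = {Recv}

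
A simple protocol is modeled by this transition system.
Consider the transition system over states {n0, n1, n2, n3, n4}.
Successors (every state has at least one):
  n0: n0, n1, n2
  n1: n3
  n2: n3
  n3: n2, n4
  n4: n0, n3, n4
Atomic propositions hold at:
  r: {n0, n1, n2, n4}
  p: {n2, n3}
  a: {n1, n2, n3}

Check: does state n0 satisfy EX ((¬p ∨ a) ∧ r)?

Yes

Sat(¬p) = {n0, n1, n4}
Sat(¬p ∨ a) = {n0, n1, n2, n3, n4}
Sat((¬p ∨ a) ∧ r) = {n0, n1, n2, n4}
Sat(EX ((¬p ∨ a) ∧ r)) = {s : some successor in {n0, n1, n2, n4}} = {n0, n3, n4}
n0 ∈ Sat(EX ((¬p ∨ a) ∧ r)) = {n0, n3, n4}, so the formula holds at n0.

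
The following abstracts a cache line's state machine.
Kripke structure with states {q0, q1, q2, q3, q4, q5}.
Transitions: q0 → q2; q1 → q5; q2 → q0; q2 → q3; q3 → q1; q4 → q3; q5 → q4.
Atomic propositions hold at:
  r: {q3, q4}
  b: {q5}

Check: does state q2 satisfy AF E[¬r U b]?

No

Sat(¬r) = {q0, q1, q2, q5}
E[¬r U b]: least fixpoint, start Z0 = Sat(b) = {q5}, add states in Sat(¬r) with some successor in Z. Z1 = {q1, q5}; fixed.
Sat(E[¬r U b]) = {q1, q5}
AF E[¬r U b]: least fixpoint, start Z0 = {q1, q5}, add states with every successor in Z. Z1 = {q1, q3, q5}; Z2 = {q1, q3, q4, q5}; fixed.
Sat(AF E[¬r U b]) = {q1, q3, q4, q5}
q2 ∉ Sat(AF E[¬r U b]) = {q1, q3, q4, q5}, so the formula does not hold at q2.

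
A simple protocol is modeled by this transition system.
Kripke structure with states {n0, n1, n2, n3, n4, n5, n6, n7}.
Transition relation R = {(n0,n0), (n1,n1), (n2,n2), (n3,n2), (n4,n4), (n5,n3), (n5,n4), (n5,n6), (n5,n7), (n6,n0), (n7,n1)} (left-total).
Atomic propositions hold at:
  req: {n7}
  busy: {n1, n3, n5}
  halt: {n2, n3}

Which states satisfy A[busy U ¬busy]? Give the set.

Sat(¬busy) = {n0, n2, n4, n6, n7}
A[busy U ¬busy]: least fixpoint, start Z0 = Sat(¬busy) = {n0, n2, n4, n6, n7}, add states in Sat(busy) with every successor in Z. Z1 = {n0, n2, n3, n4, n6, n7}; Z2 = {n0, n2, n3, n4, n5, n6, n7}; fixed.
Sat(A[busy U ¬busy]) = {n0, n2, n3, n4, n5, n6, n7}

{n0, n2, n3, n4, n5, n6, n7}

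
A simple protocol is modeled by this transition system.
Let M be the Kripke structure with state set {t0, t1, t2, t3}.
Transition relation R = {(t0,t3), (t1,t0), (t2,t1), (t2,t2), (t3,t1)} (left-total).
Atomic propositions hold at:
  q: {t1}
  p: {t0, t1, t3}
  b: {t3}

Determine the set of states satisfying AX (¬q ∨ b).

{t0, t1}

Sat(¬q) = {t0, t2, t3}
Sat(¬q ∨ b) = {t0, t2, t3}
Sat(AX (¬q ∨ b)) = {s : every successor in {t0, t2, t3}} = {t0, t1}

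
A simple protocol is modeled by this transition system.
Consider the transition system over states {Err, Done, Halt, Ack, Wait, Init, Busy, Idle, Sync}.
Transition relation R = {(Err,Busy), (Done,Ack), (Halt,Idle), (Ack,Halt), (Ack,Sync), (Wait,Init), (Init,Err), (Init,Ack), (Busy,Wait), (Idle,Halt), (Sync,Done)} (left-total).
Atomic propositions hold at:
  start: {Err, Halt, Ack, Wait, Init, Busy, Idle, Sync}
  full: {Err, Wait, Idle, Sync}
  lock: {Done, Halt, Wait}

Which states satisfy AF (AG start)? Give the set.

{Halt, Idle}

AG start: greatest fixpoint, start Z0 = {Err, Halt, Ack, Wait, Init, Busy, Idle, Sync}, keep only states in Sat with every successor in Z. Z1 = {Err, Halt, Ack, Wait, Init, Busy, Idle}; Z2 = {Err, Halt, Wait, Init, Busy, Idle}; Z3 = {Err, Halt, Wait, Busy, Idle}; Z4 = {Err, Halt, Busy, Idle}; Z5 = {Err, Halt, Idle}; Z6 = {Halt, Idle}; fixed.
Sat(AG start) = {Halt, Idle}
AF (AG start): least fixpoint, start Z0 = {Halt, Idle}, add states with every successor in Z. Already a fixed point.
Sat(AF (AG start)) = {Halt, Idle}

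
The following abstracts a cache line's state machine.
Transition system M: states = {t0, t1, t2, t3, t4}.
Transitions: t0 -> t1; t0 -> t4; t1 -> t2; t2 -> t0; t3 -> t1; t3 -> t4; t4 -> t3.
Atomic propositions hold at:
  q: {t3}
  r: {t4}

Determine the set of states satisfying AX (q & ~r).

Sat(~r) = {t0, t1, t2, t3}
Sat(q & ~r) = {t3}
Sat(AX (q & ~r)) = {s : every successor in {t3}} = {t4}

{t4}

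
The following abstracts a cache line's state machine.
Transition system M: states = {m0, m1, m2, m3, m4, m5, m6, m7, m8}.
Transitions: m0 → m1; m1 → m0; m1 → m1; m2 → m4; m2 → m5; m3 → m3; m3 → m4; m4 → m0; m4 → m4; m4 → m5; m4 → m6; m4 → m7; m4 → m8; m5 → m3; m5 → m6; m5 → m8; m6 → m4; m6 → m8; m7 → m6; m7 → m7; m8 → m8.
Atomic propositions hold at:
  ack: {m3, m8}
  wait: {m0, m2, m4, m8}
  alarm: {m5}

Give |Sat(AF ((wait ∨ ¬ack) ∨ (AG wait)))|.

Sat(¬ack) = {m0, m1, m2, m4, m5, m6, m7}
Sat(wait ∨ ¬ack) = {m0, m1, m2, m4, m5, m6, m7, m8}
AG wait: greatest fixpoint, start Z0 = {m0, m2, m4, m8}, keep only states in Sat with every successor in Z. Z1 = {m8}; fixed.
Sat(AG wait) = {m8}
Sat((wait ∨ ¬ack) ∨ (AG wait)) = {m0, m1, m2, m4, m5, m6, m7, m8}
AF ((wait ∨ ¬ack) ∨ (AG wait)): least fixpoint, start Z0 = {m0, m1, m2, m4, m5, m6, m7, m8}, add states with every successor in Z. Already a fixed point.
Sat(AF ((wait ∨ ¬ack) ∨ (AG wait))) = {m0, m1, m2, m4, m5, m6, m7, m8}
|Sat(AF ((wait ∨ ¬ack) ∨ (AG wait)))| = |{m0, m1, m2, m4, m5, m6, m7, m8}| = 8.

8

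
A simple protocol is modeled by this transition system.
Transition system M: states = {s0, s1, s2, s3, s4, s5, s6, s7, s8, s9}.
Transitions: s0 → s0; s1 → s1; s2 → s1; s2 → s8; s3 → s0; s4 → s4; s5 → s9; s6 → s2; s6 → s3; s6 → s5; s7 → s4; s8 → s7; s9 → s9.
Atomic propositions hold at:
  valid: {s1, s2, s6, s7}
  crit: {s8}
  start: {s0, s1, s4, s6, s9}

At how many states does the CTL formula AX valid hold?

2

Sat(AX valid) = {s : every successor in {s1, s2, s6, s7}} = {s1, s8}
|Sat(AX valid)| = |{s1, s8}| = 2.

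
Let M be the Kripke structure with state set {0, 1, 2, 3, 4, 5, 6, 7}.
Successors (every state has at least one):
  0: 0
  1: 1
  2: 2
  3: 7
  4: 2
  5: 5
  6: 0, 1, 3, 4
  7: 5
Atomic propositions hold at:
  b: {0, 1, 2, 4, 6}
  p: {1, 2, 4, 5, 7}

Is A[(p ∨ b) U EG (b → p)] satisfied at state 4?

Sat(p ∨ b) = {0, 1, 2, 4, 5, 6, 7}
Sat(b → p) = {1, 2, 3, 4, 5, 7}
EG (b → p): greatest fixpoint, start Z0 = {1, 2, 3, 4, 5, 7}, keep only states in Sat with some successor in Z. Already a fixed point.
Sat(EG (b → p)) = {1, 2, 3, 4, 5, 7}
A[(p ∨ b) U EG (b → p)]: least fixpoint, start Z0 = Sat(EG (b → p)) = {1, 2, 3, 4, 5, 7}, add states in Sat(p ∨ b) with every successor in Z. Already a fixed point.
Sat(A[(p ∨ b) U EG (b → p)]) = {1, 2, 3, 4, 5, 7}
4 ∈ Sat(A[(p ∨ b) U EG (b → p)]) = {1, 2, 3, 4, 5, 7}, so the formula holds at 4.

Yes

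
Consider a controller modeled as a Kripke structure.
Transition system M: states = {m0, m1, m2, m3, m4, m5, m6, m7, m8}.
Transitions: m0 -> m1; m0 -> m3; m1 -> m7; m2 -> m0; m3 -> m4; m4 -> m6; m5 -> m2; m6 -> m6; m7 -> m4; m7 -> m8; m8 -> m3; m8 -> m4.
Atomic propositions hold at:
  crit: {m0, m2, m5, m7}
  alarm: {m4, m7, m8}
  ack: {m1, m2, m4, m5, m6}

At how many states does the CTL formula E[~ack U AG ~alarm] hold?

1

Sat(~ack) = {m0, m3, m7, m8}
Sat(~alarm) = {m0, m1, m2, m3, m5, m6}
AG ~alarm: greatest fixpoint, start Z0 = {m0, m1, m2, m3, m5, m6}, keep only states in Sat with every successor in Z. Z1 = {m0, m2, m5, m6}; Z2 = {m2, m5, m6}; Z3 = {m5, m6}; Z4 = {m6}; fixed.
Sat(AG ~alarm) = {m6}
E[~ack U AG ~alarm]: least fixpoint, start Z0 = Sat(AG ~alarm) = {m6}, add states in Sat(~ack) with some successor in Z. Already a fixed point.
Sat(E[~ack U AG ~alarm]) = {m6}
|Sat(E[~ack U AG ~alarm])| = |{m6}| = 1.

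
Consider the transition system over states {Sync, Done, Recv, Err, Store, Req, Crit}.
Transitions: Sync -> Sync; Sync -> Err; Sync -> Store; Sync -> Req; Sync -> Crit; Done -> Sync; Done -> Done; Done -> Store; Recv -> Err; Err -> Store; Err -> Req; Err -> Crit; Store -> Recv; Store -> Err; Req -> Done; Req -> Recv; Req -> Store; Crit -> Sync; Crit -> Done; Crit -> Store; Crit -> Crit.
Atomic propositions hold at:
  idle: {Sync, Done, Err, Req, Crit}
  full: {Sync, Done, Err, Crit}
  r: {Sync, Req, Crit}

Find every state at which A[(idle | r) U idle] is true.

Sat(idle | r) = {Sync, Done, Err, Req, Crit}
A[(idle | r) U idle]: least fixpoint, start Z0 = Sat(idle) = {Sync, Done, Err, Req, Crit}, add states in Sat(idle | r) with every successor in Z. Already a fixed point.
Sat(A[(idle | r) U idle]) = {Sync, Done, Err, Req, Crit}

{Sync, Done, Err, Req, Crit}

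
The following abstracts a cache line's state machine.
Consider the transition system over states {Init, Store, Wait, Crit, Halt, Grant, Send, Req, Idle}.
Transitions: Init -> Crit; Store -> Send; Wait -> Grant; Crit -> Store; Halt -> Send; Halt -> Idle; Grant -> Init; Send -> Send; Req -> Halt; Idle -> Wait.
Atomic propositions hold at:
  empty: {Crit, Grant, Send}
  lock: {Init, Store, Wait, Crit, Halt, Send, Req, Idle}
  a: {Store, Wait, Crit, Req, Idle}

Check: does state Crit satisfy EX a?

Sat(EX a) = {s : some successor in {Store, Wait, Crit, Req, Idle}} = {Init, Crit, Halt, Idle}
Crit ∈ Sat(EX a) = {Init, Crit, Halt, Idle}, so the formula holds at Crit.

Yes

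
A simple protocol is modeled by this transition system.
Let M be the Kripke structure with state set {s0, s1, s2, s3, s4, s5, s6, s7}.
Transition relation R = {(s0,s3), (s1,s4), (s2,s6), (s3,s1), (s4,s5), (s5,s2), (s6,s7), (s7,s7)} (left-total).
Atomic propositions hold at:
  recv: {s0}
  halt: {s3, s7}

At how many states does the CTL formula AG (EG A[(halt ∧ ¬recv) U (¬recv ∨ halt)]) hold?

7

Sat(¬recv) = {s1, s2, s3, s4, s5, s6, s7}
Sat(halt ∧ ¬recv) = {s3, s7}
Sat(¬recv ∨ halt) = {s1, s2, s3, s4, s5, s6, s7}
A[(halt ∧ ¬recv) U (¬recv ∨ halt)]: least fixpoint, start Z0 = Sat((¬recv ∨ halt)) = {s1, s2, s3, s4, s5, s6, s7}, add states in Sat(halt ∧ ¬recv) with every successor in Z. Already a fixed point.
Sat(A[(halt ∧ ¬recv) U (¬recv ∨ halt)]) = {s1, s2, s3, s4, s5, s6, s7}
EG A[(halt ∧ ¬recv) U (¬recv ∨ halt)]: greatest fixpoint, start Z0 = {s1, s2, s3, s4, s5, s6, s7}, keep only states in Sat with some successor in Z. Already a fixed point.
Sat(EG A[(halt ∧ ¬recv) U (¬recv ∨ halt)]) = {s1, s2, s3, s4, s5, s6, s7}
AG (EG A[(halt ∧ ¬recv) U (¬recv ∨ halt)]): greatest fixpoint, start Z0 = {s1, s2, s3, s4, s5, s6, s7}, keep only states in Sat with every successor in Z. Already a fixed point.
Sat(AG (EG A[(halt ∧ ¬recv) U (¬recv ∨ halt)])) = {s1, s2, s3, s4, s5, s6, s7}
|Sat(AG (EG A[(halt ∧ ¬recv) U (¬recv ∨ halt)]))| = |{s1, s2, s3, s4, s5, s6, s7}| = 7.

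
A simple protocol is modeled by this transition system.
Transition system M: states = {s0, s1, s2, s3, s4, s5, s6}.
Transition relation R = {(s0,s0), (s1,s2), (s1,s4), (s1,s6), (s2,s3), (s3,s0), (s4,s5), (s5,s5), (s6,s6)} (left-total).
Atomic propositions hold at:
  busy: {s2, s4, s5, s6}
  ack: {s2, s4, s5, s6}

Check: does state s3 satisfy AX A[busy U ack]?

No

A[busy U ack]: least fixpoint, start Z0 = Sat(ack) = {s2, s4, s5, s6}, add states in Sat(busy) with every successor in Z. Already a fixed point.
Sat(A[busy U ack]) = {s2, s4, s5, s6}
Sat(AX A[busy U ack]) = {s : every successor in {s2, s4, s5, s6}} = {s1, s4, s5, s6}
s3 ∉ Sat(AX A[busy U ack]) = {s1, s4, s5, s6}, so the formula does not hold at s3.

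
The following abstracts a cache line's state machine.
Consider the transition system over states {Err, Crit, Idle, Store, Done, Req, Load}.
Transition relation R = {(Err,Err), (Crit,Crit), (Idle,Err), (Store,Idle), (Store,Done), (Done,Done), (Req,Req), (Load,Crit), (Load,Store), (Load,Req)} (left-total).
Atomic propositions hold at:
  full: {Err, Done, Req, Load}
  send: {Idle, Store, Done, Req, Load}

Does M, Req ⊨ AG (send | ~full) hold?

Sat(~full) = {Crit, Idle, Store}
Sat(send | ~full) = {Crit, Idle, Store, Done, Req, Load}
AG (send | ~full): greatest fixpoint, start Z0 = {Crit, Idle, Store, Done, Req, Load}, keep only states in Sat with every successor in Z. Z1 = {Crit, Store, Done, Req, Load}; Z2 = {Crit, Done, Req, Load}; Z3 = {Crit, Done, Req}; fixed.
Sat(AG (send | ~full)) = {Crit, Done, Req}
Req ∈ Sat(AG (send | ~full)) = {Crit, Done, Req}, so the formula holds at Req.

Yes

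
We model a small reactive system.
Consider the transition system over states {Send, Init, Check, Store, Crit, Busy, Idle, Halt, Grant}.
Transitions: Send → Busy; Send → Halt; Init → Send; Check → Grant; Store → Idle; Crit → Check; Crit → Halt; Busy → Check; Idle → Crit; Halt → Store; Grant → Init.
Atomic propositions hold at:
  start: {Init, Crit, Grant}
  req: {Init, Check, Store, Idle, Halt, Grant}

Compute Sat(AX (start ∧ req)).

{Check, Grant}

Sat(start ∧ req) = {Init, Grant}
Sat(AX (start ∧ req)) = {s : every successor in {Init, Grant}} = {Check, Grant}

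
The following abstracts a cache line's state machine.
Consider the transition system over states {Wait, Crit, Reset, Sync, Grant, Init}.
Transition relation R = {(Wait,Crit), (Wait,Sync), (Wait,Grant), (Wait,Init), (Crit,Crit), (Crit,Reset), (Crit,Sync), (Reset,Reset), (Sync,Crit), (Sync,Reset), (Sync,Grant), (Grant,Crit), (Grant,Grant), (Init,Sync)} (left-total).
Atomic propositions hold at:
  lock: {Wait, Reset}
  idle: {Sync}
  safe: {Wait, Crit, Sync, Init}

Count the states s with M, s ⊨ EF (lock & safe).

Sat(lock & safe) = {Wait}
EF (lock & safe): least fixpoint, start Z0 = {Wait}, add states with some successor in Z. Already a fixed point.
Sat(EF (lock & safe)) = {Wait}
|Sat(EF (lock & safe))| = |{Wait}| = 1.

1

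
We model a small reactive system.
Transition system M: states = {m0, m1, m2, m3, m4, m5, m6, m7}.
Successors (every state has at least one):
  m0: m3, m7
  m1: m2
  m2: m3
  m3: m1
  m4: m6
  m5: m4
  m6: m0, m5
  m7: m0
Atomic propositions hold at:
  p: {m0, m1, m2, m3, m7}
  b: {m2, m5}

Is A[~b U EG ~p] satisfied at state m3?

No

Sat(~b) = {m0, m1, m3, m4, m6, m7}
Sat(~p) = {m4, m5, m6}
EG ~p: greatest fixpoint, start Z0 = {m4, m5, m6}, keep only states in Sat with some successor in Z. Already a fixed point.
Sat(EG ~p) = {m4, m5, m6}
A[~b U EG ~p]: least fixpoint, start Z0 = Sat(EG ~p) = {m4, m5, m6}, add states in Sat(~b) with every successor in Z. Already a fixed point.
Sat(A[~b U EG ~p]) = {m4, m5, m6}
m3 ∉ Sat(A[~b U EG ~p]) = {m4, m5, m6}, so the formula does not hold at m3.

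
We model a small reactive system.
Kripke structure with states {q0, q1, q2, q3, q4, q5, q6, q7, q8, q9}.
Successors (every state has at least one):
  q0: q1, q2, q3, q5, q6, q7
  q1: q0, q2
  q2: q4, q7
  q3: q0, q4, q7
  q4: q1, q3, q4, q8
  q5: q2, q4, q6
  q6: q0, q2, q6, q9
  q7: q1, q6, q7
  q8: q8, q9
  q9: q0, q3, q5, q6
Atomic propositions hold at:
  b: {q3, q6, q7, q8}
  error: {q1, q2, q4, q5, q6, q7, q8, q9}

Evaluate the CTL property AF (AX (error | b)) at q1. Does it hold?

Sat(error | b) = {q1, q2, q3, q4, q5, q6, q7, q8, q9}
Sat(AX (error | b)) = {s : every successor in {q1, q2, q3, q4, q5, q6, q7, q8, q9}} = {q0, q2, q4, q5, q7, q8}
AF (AX (error | b)): least fixpoint, start Z0 = {q0, q2, q4, q5, q7, q8}, add states with every successor in Z. Z1 = {q0, q1, q2, q3, q4, q5, q7, q8}; fixed.
Sat(AF (AX (error | b))) = {q0, q1, q2, q3, q4, q5, q7, q8}
q1 ∈ Sat(AF (AX (error | b))) = {q0, q1, q2, q3, q4, q5, q7, q8}, so the formula holds at q1.

Yes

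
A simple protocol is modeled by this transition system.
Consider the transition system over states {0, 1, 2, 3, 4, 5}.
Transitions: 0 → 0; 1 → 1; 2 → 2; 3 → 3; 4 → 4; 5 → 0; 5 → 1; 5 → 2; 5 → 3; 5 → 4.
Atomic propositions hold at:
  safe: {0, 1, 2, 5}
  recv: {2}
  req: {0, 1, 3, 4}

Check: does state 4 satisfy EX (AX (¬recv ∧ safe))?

Sat(¬recv) = {0, 1, 3, 4, 5}
Sat(¬recv ∧ safe) = {0, 1, 5}
Sat(AX (¬recv ∧ safe)) = {s : every successor in {0, 1, 5}} = {0, 1}
Sat(EX (AX (¬recv ∧ safe))) = {s : some successor in {0, 1}} = {0, 1, 5}
4 ∉ Sat(EX (AX (¬recv ∧ safe))) = {0, 1, 5}, so the formula does not hold at 4.

No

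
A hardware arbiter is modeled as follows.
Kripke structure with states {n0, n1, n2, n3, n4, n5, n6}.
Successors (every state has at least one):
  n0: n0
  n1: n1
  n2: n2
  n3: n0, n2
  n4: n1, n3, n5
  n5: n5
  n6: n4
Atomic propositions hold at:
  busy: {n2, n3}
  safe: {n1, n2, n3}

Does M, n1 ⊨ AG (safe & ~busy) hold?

Yes

Sat(~busy) = {n0, n1, n4, n5, n6}
Sat(safe & ~busy) = {n1}
AG (safe & ~busy): greatest fixpoint, start Z0 = {n1}, keep only states in Sat with every successor in Z. Already a fixed point.
Sat(AG (safe & ~busy)) = {n1}
n1 ∈ Sat(AG (safe & ~busy)) = {n1}, so the formula holds at n1.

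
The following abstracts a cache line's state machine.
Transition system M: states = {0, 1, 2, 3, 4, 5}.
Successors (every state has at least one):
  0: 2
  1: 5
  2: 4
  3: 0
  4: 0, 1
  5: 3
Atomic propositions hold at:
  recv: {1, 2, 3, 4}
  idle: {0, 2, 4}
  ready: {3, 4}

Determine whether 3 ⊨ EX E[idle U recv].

E[idle U recv]: least fixpoint, start Z0 = Sat(recv) = {1, 2, 3, 4}, add states in Sat(idle) with some successor in Z. Z1 = {0, 1, 2, 3, 4}; fixed.
Sat(E[idle U recv]) = {0, 1, 2, 3, 4}
Sat(EX E[idle U recv]) = {s : some successor in {0, 1, 2, 3, 4}} = {0, 2, 3, 4, 5}
3 ∈ Sat(EX E[idle U recv]) = {0, 2, 3, 4, 5}, so the formula holds at 3.

Yes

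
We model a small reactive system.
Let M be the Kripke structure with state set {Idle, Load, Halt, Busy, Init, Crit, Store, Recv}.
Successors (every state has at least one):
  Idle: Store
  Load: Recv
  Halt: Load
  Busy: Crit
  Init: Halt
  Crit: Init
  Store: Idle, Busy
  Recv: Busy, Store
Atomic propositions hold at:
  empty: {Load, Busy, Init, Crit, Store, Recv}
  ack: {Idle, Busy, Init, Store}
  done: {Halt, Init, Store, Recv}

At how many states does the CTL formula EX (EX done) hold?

Sat(EX done) = {s : some successor in {Halt, Init, Store, Recv}} = {Idle, Load, Init, Crit, Recv}
Sat(EX (EX done)) = {s : some successor in {Idle, Load, Init, Crit, Recv}} = {Load, Halt, Busy, Crit, Store}
|Sat(EX (EX done))| = |{Load, Halt, Busy, Crit, Store}| = 5.

5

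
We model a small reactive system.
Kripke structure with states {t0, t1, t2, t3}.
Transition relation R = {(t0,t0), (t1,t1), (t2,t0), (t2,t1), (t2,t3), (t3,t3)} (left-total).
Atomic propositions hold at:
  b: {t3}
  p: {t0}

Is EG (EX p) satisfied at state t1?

No

Sat(EX p) = {s : some successor in {t0}} = {t0, t2}
EG (EX p): greatest fixpoint, start Z0 = {t0, t2}, keep only states in Sat with some successor in Z. Already a fixed point.
Sat(EG (EX p)) = {t0, t2}
t1 ∉ Sat(EG (EX p)) = {t0, t2}, so the formula does not hold at t1.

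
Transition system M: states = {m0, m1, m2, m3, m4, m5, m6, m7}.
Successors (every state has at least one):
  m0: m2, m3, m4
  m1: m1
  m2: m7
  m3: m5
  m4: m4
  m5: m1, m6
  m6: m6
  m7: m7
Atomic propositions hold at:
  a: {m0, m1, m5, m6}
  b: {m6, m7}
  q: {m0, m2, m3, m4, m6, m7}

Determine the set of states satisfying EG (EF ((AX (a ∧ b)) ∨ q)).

Sat(a ∧ b) = {m6}
Sat(AX (a ∧ b)) = {s : every successor in {m6}} = {m6}
Sat((AX (a ∧ b)) ∨ q) = {m0, m2, m3, m4, m6, m7}
EF ((AX (a ∧ b)) ∨ q): least fixpoint, start Z0 = {m0, m2, m3, m4, m6, m7}, add states with some successor in Z. Z1 = {m0, m2, m3, m4, m5, m6, m7}; fixed.
Sat(EF ((AX (a ∧ b)) ∨ q)) = {m0, m2, m3, m4, m5, m6, m7}
EG (EF ((AX (a ∧ b)) ∨ q)): greatest fixpoint, start Z0 = {m0, m2, m3, m4, m5, m6, m7}, keep only states in Sat with some successor in Z. Already a fixed point.
Sat(EG (EF ((AX (a ∧ b)) ∨ q))) = {m0, m2, m3, m4, m5, m6, m7}

{m0, m2, m3, m4, m5, m6, m7}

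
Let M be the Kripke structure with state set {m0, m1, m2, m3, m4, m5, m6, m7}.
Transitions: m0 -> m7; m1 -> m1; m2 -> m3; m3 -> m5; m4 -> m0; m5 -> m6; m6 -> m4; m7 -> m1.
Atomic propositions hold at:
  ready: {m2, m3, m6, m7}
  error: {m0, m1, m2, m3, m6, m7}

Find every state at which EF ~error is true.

{m2, m3, m4, m5, m6}

Sat(~error) = {m4, m5}
EF ~error: least fixpoint, start Z0 = {m4, m5}, add states with some successor in Z. Z1 = {m3, m4, m5, m6}; Z2 = {m2, m3, m4, m5, m6}; fixed.
Sat(EF ~error) = {m2, m3, m4, m5, m6}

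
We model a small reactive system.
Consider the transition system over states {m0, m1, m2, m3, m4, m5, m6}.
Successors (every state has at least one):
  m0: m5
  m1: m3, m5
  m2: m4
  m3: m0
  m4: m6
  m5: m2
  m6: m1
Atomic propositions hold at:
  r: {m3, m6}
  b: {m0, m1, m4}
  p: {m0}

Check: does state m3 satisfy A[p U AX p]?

Sat(AX p) = {s : every successor in {m0}} = {m3}
A[p U AX p]: least fixpoint, start Z0 = Sat(AX p) = {m3}, add states in Sat(p) with every successor in Z. Already a fixed point.
Sat(A[p U AX p]) = {m3}
m3 ∈ Sat(A[p U AX p]) = {m3}, so the formula holds at m3.

Yes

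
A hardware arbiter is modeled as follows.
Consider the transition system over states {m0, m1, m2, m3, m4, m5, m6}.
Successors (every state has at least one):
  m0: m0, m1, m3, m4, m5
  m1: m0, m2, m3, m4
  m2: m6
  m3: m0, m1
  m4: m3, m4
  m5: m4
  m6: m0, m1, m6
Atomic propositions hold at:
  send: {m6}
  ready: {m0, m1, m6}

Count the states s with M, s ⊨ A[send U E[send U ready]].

3

E[send U ready]: least fixpoint, start Z0 = Sat(ready) = {m0, m1, m6}, add states in Sat(send) with some successor in Z. Already a fixed point.
Sat(E[send U ready]) = {m0, m1, m6}
A[send U E[send U ready]]: least fixpoint, start Z0 = Sat(E[send U ready]) = {m0, m1, m6}, add states in Sat(send) with every successor in Z. Already a fixed point.
Sat(A[send U E[send U ready]]) = {m0, m1, m6}
|Sat(A[send U E[send U ready]])| = |{m0, m1, m6}| = 3.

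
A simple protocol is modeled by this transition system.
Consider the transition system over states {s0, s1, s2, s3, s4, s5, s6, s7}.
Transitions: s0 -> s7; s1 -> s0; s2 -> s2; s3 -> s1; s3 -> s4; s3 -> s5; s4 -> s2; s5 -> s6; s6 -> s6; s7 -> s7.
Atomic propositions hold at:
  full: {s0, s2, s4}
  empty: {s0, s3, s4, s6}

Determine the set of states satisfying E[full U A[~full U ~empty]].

{s0, s1, s2, s4, s5, s7}

Sat(~full) = {s1, s3, s5, s6, s7}
Sat(~empty) = {s1, s2, s5, s7}
A[~full U ~empty]: least fixpoint, start Z0 = Sat(~empty) = {s1, s2, s5, s7}, add states in Sat(~full) with every successor in Z. Already a fixed point.
Sat(A[~full U ~empty]) = {s1, s2, s5, s7}
E[full U A[~full U ~empty]]: least fixpoint, start Z0 = Sat(A[~full U ~empty]) = {s1, s2, s5, s7}, add states in Sat(full) with some successor in Z. Z1 = {s0, s1, s2, s4, s5, s7}; fixed.
Sat(E[full U A[~full U ~empty]]) = {s0, s1, s2, s4, s5, s7}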